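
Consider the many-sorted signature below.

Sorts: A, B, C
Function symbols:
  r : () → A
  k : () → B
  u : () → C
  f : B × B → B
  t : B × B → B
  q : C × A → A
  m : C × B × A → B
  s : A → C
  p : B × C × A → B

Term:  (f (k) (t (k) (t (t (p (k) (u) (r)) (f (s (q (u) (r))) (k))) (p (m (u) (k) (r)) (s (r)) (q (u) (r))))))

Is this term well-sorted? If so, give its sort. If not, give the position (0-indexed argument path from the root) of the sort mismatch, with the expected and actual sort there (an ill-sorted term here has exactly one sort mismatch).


  (k) : B
    (k) : B
          (k) : B
          (u) : C
          (r) : A
        (p (k) (u) (r)) : B
              (u) : C
              (r) : A
            (q (u) (r)) : A
          (s (q (u) (r))) : C
          (k) : B
        (f (s (q (u) (r))) (k)) : ✗ arg 0 at [1, 1, 0, 1, 0] has sort C, expected B
          (u) : C
          (k) : B
          (r) : A
        (m (u) (k) (r)) : B
          (r) : A
        (s (r)) : C
          (u) : C
          (r) : A
        (q (u) (r)) : A
      (p (m (u) (k) (r)) (s (r)) (q (u) (r))) : B

ill-sorted at position [1, 1, 0, 1, 0]: expected B, got C


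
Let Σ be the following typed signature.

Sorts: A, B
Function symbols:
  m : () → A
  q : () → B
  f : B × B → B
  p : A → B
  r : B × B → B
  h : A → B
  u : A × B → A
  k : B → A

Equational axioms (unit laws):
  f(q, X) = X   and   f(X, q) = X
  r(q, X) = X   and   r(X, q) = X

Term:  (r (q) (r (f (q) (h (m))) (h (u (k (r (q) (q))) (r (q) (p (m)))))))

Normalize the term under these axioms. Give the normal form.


1. (r (q) (r (f (q) (h (m))) (h (u (k (r (q) (q))) (r (q) (p (m)))))))  →  (r (f (q) (h (m))) (h (u (k (r (q) (q))) (r (q) (p (m))))))
2. (r (f (q) (h (m))) (h (u (k (r (q) (q))) (r (q) (p (m))))))  →  (r (h (m)) (h (u (k (r (q) (q))) (r (q) (p (m))))))
3. (r (h (m)) (h (u (k (r (q) (q))) (r (q) (p (m))))))  →  (r (h (m)) (h (u (k (q)) (r (q) (p (m))))))
4. (r (h (m)) (h (u (k (q)) (r (q) (p (m))))))  →  (r (h (m)) (h (u (k (q)) (p (m)))))

normal form = (r (h (m)) (h (u (k (q)) (p (m)))))


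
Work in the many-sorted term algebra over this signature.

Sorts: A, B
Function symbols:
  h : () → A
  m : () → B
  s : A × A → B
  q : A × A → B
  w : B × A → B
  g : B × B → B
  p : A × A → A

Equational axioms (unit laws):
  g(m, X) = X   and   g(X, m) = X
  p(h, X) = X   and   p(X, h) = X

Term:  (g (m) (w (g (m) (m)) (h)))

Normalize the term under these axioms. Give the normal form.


normal form = (w (m) (h))

1. (g (m) (w (g (m) (m)) (h)))  →  (w (g (m) (m)) (h))
2. (w (g (m) (m)) (h))  →  (w (m) (h))


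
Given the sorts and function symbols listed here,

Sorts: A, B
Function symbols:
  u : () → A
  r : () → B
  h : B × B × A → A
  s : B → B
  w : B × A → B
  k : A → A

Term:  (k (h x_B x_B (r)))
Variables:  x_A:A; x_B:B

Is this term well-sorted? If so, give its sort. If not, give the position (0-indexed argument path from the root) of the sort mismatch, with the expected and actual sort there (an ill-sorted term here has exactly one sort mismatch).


ill-sorted at position [0, 2]: expected A, got B

    x_B : B
    x_B : B
    (r) : B
  (h x_B x_B (r)) : ✗ arg 2 at [0, 2] has sort B, expected A


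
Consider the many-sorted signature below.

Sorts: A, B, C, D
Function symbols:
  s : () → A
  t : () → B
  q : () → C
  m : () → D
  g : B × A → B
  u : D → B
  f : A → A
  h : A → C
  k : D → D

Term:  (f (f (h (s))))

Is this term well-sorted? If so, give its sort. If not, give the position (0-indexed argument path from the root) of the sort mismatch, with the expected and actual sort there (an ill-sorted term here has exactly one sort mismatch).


ill-sorted at position [0, 0]: expected A, got C

      (s) : A
    (h (s)) : C
  (f (h (s))) : ✗ arg 0 at [0, 0] has sort C, expected A


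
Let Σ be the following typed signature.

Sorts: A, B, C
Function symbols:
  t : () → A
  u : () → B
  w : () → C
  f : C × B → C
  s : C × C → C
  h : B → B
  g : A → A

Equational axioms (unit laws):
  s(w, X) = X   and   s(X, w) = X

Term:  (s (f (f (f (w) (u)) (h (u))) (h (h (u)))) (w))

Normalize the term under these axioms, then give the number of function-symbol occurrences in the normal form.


1. (s (f (f (f (w) (u)) (h (u))) (h (h (u)))) (w))  →  (f (f (f (w) (u)) (h (u))) (h (h (u))))
normal form: (f (f (f (w) (u)) (h (u))) (h (h (u))))

size = 10


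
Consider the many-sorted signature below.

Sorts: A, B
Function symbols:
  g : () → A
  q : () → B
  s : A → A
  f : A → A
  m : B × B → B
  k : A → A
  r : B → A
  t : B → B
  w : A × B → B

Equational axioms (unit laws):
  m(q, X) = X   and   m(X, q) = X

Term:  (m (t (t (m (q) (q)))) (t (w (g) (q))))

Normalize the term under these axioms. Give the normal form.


1. (m (t (t (m (q) (q)))) (t (w (g) (q))))  →  (m (t (t (q))) (t (w (g) (q))))

normal form = (m (t (t (q))) (t (w (g) (q))))


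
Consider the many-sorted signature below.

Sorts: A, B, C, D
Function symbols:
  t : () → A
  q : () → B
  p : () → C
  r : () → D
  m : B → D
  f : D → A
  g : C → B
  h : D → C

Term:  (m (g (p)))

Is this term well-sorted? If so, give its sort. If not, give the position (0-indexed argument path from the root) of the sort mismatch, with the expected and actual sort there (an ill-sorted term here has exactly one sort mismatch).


    (p) : C
  (g (p)) : B
(m (g (p))) : D

well-sorted; sort = D


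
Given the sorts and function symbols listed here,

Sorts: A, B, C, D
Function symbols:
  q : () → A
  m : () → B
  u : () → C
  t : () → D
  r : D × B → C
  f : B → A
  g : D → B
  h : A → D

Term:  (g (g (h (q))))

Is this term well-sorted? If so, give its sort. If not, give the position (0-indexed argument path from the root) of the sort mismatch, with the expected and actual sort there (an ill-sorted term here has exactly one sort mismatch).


ill-sorted at position [0]: expected D, got B

      (q) : A
    (h (q)) : D
  (g (h (q))) : B
(g (g (h (q)))) : ✗ arg 0 at [0] has sort B, expected D


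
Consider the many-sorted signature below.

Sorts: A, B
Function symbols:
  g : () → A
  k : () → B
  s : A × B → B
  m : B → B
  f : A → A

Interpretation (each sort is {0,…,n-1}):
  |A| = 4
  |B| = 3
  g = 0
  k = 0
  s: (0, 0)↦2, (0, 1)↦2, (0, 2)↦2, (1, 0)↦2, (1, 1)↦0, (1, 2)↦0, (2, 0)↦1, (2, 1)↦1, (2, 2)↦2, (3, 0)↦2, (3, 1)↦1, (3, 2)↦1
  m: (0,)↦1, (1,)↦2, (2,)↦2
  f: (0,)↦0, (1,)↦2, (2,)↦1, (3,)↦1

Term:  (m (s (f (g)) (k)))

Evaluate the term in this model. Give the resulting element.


value = 2

  g = 0
  (f (g)) = f(0,) = 0
  k = 0
  (s (f (g)) (k)) = s(0, 0) = 2
  (m (s (f (g)) (k))) = m(2,) = 2


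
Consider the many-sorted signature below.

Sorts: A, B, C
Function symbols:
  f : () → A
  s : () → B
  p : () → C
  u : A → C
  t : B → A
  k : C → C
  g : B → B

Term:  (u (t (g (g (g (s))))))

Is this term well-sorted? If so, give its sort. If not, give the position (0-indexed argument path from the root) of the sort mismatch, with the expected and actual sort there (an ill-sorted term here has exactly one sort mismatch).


well-sorted; sort = C

          (s) : B
        (g (s)) : B
      (g (g (s))) : B
    (g (g (g (s)))) : B
  (t (g (g (g (s))))) : A
(u (t (g (g (g (s)))))) : C


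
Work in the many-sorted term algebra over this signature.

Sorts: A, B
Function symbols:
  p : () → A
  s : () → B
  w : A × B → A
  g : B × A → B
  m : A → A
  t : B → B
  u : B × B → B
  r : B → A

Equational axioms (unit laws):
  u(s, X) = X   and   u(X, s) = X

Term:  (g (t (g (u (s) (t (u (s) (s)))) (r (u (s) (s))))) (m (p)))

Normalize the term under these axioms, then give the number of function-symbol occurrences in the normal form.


size = 9

1. (g (t (g (u (s) (t (u (s) (s)))) (r (u (s) (s))))) (m (p)))  →  (g (t (g (t (u (s) (s))) (r (u (s) (s))))) (m (p)))
2. (g (t (g (t (u (s) (s))) (r (u (s) (s))))) (m (p)))  →  (g (t (g (t (s)) (r (u (s) (s))))) (m (p)))
3. (g (t (g (t (s)) (r (u (s) (s))))) (m (p)))  →  (g (t (g (t (s)) (r (s)))) (m (p)))
normal form: (g (t (g (t (s)) (r (s)))) (m (p)))


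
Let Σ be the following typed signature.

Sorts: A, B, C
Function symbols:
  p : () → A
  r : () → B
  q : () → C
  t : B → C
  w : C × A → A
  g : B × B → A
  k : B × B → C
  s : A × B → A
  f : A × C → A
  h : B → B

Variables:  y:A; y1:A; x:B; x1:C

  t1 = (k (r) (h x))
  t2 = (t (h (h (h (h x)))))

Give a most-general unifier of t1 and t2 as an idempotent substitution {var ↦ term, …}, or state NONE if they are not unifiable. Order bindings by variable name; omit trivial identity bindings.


head clash or occurs-check failure — not unifiable

NONE (not unifiable)


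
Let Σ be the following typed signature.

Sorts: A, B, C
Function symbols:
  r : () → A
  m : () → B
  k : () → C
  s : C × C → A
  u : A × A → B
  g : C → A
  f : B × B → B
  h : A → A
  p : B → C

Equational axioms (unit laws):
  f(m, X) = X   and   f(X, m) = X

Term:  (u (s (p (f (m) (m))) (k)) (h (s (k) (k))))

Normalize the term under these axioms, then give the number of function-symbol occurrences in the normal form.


1. (u (s (p (f (m) (m))) (k)) (h (s (k) (k))))  →  (u (s (p (m)) (k)) (h (s (k) (k))))
normal form: (u (s (p (m)) (k)) (h (s (k) (k))))

size = 9


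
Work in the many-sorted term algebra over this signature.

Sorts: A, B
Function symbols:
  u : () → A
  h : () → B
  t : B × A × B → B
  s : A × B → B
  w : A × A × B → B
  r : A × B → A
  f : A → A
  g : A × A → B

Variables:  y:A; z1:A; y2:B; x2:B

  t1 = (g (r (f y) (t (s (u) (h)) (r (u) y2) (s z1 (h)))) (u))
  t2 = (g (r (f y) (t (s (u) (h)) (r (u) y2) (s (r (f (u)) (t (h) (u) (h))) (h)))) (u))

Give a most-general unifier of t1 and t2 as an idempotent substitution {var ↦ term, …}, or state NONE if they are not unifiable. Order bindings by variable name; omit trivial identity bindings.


{z1 ↦ (r (f (u)) (t (h) (u) (h)))}


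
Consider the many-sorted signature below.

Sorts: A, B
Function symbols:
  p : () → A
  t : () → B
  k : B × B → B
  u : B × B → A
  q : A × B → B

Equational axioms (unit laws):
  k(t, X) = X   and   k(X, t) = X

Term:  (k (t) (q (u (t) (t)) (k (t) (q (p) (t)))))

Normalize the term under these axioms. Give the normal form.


1. (k (t) (q (u (t) (t)) (k (t) (q (p) (t)))))  →  (q (u (t) (t)) (k (t) (q (p) (t))))
2. (q (u (t) (t)) (k (t) (q (p) (t))))  →  (q (u (t) (t)) (q (p) (t)))

normal form = (q (u (t) (t)) (q (p) (t)))


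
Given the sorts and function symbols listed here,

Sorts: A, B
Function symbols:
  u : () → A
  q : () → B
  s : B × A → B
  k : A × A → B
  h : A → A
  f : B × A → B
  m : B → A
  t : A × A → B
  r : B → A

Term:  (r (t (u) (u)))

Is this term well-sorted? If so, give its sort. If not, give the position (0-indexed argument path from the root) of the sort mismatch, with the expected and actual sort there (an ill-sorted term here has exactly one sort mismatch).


    (u) : A
    (u) : A
  (t (u) (u)) : B
(r (t (u) (u))) : A

well-sorted; sort = A


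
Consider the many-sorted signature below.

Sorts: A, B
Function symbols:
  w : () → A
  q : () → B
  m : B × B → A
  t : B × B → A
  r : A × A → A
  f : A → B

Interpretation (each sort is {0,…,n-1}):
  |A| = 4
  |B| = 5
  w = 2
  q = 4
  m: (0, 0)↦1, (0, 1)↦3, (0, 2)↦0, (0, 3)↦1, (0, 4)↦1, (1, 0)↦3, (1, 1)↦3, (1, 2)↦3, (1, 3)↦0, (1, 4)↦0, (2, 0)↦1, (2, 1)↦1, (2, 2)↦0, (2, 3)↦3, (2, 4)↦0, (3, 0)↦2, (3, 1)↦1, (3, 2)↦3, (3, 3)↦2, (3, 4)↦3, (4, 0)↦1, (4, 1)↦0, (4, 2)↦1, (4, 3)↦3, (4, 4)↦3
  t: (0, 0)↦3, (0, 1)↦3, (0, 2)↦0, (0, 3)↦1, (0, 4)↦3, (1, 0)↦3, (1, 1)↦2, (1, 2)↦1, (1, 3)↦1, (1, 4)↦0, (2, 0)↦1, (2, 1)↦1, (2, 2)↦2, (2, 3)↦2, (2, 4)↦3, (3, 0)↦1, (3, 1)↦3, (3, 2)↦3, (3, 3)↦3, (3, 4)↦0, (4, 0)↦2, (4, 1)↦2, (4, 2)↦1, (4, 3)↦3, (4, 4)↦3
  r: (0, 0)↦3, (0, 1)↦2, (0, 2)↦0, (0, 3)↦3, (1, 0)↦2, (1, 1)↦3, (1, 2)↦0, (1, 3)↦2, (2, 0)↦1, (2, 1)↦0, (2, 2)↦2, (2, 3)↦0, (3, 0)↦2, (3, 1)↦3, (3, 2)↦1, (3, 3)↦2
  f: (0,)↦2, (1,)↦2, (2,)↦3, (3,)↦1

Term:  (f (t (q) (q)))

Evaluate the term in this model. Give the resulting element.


value = 1

  q = 4
  q = 4
  (t (q) (q)) = t(4, 4) = 3
  (f (t (q) (q))) = f(3,) = 1


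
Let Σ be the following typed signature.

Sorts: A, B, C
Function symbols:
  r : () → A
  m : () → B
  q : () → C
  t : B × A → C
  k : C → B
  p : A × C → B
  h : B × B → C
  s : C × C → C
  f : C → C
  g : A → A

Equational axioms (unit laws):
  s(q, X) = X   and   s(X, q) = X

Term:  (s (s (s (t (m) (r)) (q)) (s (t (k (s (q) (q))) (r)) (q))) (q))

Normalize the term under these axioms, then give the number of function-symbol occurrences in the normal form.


1. (s (s (s (t (m) (r)) (q)) (s (t (k (s (q) (q))) (r)) (q))) (q))  →  (s (s (t (m) (r)) (q)) (s (t (k (s (q) (q))) (r)) (q)))
2. (s (s (t (m) (r)) (q)) (s (t (k (s (q) (q))) (r)) (q)))  →  (s (t (m) (r)) (s (t (k (s (q) (q))) (r)) (q)))
3. (s (t (m) (r)) (s (t (k (s (q) (q))) (r)) (q)))  →  (s (t (m) (r)) (t (k (s (q) (q))) (r)))
4. (s (t (m) (r)) (t (k (s (q) (q))) (r)))  →  (s (t (m) (r)) (t (k (q)) (r)))
normal form: (s (t (m) (r)) (t (k (q)) (r)))

size = 8


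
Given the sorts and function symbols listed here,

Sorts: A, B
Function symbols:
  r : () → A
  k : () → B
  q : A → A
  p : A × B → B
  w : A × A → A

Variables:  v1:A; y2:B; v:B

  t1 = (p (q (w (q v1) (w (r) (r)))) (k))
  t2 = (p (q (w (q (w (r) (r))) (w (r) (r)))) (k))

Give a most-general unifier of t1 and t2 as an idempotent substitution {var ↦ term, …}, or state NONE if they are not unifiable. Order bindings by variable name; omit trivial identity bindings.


{v1 ↦ (w (r) (r))}


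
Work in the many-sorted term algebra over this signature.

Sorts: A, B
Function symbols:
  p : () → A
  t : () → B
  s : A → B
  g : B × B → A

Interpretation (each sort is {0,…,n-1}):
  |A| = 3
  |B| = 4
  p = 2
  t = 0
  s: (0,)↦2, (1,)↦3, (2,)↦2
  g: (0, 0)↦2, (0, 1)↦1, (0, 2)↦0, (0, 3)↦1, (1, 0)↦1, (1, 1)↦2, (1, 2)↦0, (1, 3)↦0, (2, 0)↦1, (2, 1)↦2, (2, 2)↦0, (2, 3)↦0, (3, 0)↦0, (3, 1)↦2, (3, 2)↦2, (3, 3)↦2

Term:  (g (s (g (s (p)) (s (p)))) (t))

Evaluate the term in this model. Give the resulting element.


value = 1

  p = 2
  (s (p)) = s(2,) = 2
  p = 2
  (s (p)) = s(2,) = 2
  (g (s (p)) (s (p))) = g(2, 2) = 0
  (s (g (s (p)) (s (p)))) = s(0,) = 2
  t = 0
  (g (s (g (s (p)) (s (p)))) (t)) = g(2, 0) = 1


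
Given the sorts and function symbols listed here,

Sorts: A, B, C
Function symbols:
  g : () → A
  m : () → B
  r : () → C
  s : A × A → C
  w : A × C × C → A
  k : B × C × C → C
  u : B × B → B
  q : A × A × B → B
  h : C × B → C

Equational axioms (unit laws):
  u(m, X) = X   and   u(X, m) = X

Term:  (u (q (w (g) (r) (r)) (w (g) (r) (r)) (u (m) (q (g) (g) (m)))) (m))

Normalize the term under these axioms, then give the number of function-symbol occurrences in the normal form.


1. (u (q (w (g) (r) (r)) (w (g) (r) (r)) (u (m) (q (g) (g) (m)))) (m))  →  (q (w (g) (r) (r)) (w (g) (r) (r)) (u (m) (q (g) (g) (m))))
2. (q (w (g) (r) (r)) (w (g) (r) (r)) (u (m) (q (g) (g) (m))))  →  (q (w (g) (r) (r)) (w (g) (r) (r)) (q (g) (g) (m)))
normal form: (q (w (g) (r) (r)) (w (g) (r) (r)) (q (g) (g) (m)))

size = 13


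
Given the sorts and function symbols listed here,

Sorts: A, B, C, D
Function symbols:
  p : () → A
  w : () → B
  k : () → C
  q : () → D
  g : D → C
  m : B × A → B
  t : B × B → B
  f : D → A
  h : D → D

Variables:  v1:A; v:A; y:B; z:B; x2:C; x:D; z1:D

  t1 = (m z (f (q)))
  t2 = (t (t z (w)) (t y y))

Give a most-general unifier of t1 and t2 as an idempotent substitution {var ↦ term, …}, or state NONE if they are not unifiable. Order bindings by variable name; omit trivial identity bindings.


head clash or occurs-check failure — not unifiable

NONE (not unifiable)


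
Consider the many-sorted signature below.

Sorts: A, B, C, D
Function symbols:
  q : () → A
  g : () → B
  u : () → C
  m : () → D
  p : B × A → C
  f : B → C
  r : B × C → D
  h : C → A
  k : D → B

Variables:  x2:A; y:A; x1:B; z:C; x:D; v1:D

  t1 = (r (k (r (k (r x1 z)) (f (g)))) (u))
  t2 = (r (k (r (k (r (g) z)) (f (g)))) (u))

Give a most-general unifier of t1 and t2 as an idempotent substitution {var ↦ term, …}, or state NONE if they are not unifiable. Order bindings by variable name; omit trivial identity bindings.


{x1 ↦ (g)}


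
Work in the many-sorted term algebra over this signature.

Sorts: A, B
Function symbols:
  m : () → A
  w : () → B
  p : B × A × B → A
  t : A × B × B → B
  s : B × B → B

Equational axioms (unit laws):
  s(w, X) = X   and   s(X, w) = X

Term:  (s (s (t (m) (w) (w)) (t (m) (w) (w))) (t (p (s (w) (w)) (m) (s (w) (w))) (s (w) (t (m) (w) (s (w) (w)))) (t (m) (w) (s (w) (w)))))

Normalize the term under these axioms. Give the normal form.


1. (s (s (t (m) (w) (w)) (t (m) (w) (w))) (t (p (s (w) (w)) (m) (s (w) (w))) (s (w) (t (m) (w) (s (w) (w)))) (t (m) (w) (s (w) (w)))))  →  (s (s (t (m) (w) (w)) (t (m) (w) (w))) (t (p (w) (m) (s (w) (w))) (s (w) (t (m) (w) (s (w) (w)))) (t (m) (w) (s (w) (w)))))
2. (s (s (t (m) (w) (w)) (t (m) (w) (w))) (t (p (w) (m) (s (w) (w))) (s (w) (t (m) (w) (s (w) (w)))) (t (m) (w) (s (w) (w)))))  →  (s (s (t (m) (w) (w)) (t (m) (w) (w))) (t (p (w) (m) (w)) (s (w) (t (m) (w) (s (w) (w)))) (t (m) (w) (s (w) (w)))))
3. (s (s (t (m) (w) (w)) (t (m) (w) (w))) (t (p (w) (m) (w)) (s (w) (t (m) (w) (s (w) (w)))) (t (m) (w) (s (w) (w)))))  →  (s (s (t (m) (w) (w)) (t (m) (w) (w))) (t (p (w) (m) (w)) (t (m) (w) (s (w) (w))) (t (m) (w) (s (w) (w)))))
4. (s (s (t (m) (w) (w)) (t (m) (w) (w))) (t (p (w) (m) (w)) (t (m) (w) (s (w) (w))) (t (m) (w) (s (w) (w)))))  →  (s (s (t (m) (w) (w)) (t (m) (w) (w))) (t (p (w) (m) (w)) (t (m) (w) (w)) (t (m) (w) (s (w) (w)))))
5. (s (s (t (m) (w) (w)) (t (m) (w) (w))) (t (p (w) (m) (w)) (t (m) (w) (w)) (t (m) (w) (s (w) (w)))))  →  (s (s (t (m) (w) (w)) (t (m) (w) (w))) (t (p (w) (m) (w)) (t (m) (w) (w)) (t (m) (w) (w))))

normal form = (s (s (t (m) (w) (w)) (t (m) (w) (w))) (t (p (w) (m) (w)) (t (m) (w) (w)) (t (m) (w) (w))))


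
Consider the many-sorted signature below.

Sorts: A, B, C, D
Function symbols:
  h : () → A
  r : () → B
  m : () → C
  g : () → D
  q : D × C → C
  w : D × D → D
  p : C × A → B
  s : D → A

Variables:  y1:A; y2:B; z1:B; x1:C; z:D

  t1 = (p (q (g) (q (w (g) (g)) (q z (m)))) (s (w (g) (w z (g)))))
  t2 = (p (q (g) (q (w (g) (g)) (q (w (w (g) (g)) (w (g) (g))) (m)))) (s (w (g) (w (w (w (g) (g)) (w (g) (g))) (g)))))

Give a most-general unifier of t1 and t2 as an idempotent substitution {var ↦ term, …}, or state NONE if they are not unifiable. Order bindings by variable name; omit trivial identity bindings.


{z ↦ (w (w (g) (g)) (w (g) (g)))}


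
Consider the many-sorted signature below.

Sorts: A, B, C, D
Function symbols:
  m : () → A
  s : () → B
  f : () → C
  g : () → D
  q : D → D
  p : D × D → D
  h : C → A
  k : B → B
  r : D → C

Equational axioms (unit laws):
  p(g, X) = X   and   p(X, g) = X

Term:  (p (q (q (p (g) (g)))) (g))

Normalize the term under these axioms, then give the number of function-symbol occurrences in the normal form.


1. (p (q (q (p (g) (g)))) (g))  →  (q (q (p (g) (g))))
2. (q (q (p (g) (g))))  →  (q (q (g)))
normal form: (q (q (g)))

size = 3


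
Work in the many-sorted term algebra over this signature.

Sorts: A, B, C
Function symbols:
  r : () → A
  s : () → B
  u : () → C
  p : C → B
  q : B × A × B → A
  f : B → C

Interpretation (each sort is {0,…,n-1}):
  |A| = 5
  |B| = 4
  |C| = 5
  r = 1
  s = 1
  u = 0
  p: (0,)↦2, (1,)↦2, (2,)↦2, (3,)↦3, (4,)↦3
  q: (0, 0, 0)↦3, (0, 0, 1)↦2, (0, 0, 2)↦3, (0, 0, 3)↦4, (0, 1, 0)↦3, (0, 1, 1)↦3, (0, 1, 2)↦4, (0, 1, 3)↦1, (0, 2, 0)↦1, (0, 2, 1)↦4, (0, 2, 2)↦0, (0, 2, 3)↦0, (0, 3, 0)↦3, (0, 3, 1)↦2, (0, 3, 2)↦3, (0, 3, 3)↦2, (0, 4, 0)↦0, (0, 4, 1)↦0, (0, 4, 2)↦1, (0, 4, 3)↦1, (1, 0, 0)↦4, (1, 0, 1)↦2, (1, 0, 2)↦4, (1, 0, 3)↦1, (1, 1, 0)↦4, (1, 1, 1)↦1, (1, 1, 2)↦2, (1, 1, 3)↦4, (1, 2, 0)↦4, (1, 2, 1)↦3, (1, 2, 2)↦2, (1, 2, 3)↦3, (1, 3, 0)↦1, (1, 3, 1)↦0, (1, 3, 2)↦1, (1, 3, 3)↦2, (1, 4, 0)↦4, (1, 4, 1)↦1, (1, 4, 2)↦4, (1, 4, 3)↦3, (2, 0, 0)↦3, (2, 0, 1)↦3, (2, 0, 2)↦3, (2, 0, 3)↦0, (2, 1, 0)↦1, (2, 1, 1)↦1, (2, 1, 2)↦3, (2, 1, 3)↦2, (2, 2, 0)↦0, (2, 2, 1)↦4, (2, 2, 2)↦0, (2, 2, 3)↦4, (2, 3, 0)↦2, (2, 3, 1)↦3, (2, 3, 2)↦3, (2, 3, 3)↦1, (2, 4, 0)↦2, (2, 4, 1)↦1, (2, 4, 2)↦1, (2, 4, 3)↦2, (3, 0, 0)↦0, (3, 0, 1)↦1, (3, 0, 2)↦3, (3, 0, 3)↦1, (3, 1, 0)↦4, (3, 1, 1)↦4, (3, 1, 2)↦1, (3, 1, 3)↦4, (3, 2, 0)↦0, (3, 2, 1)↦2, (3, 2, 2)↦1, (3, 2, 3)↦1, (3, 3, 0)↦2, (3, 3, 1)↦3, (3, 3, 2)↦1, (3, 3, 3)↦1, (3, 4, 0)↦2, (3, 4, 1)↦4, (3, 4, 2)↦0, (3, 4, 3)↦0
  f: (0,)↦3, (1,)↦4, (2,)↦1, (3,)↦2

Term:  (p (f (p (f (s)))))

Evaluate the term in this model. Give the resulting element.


  s = 1
  (f (s)) = f(1,) = 4
  (p (f (s))) = p(4,) = 3
  (f (p (f (s)))) = f(3,) = 2
  (p (f (p (f (s))))) = p(2,) = 2

value = 2


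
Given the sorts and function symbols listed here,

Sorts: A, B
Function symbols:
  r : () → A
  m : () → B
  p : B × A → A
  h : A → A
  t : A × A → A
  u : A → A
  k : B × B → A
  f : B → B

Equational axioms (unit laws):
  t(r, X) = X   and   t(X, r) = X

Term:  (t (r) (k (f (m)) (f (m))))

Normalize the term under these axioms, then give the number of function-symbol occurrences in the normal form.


size = 5

1. (t (r) (k (f (m)) (f (m))))  →  (k (f (m)) (f (m)))
normal form: (k (f (m)) (f (m)))


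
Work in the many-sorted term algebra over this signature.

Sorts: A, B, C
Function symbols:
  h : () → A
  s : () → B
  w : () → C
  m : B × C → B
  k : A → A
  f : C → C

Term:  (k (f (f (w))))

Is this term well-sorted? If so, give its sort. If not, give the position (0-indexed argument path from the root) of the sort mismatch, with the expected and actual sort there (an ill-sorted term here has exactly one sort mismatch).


      (w) : C
    (f (w)) : C
  (f (f (w))) : C
(k (f (f (w)))) : ✗ arg 0 at [0] has sort C, expected A

ill-sorted at position [0]: expected A, got C


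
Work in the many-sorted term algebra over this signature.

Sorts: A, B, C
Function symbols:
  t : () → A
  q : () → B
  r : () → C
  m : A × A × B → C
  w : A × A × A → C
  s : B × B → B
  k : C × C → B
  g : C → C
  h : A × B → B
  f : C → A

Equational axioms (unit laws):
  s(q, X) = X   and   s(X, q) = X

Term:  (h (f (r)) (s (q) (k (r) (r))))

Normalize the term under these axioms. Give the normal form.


normal form = (h (f (r)) (k (r) (r)))

1. (h (f (r)) (s (q) (k (r) (r))))  →  (h (f (r)) (k (r) (r)))


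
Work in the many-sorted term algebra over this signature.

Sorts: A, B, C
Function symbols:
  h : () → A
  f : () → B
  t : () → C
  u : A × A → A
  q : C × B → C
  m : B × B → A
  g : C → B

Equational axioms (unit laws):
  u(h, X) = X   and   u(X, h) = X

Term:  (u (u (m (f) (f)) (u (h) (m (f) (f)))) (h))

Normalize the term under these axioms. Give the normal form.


normal form = (u (m (f) (f)) (m (f) (f)))

1. (u (u (m (f) (f)) (u (h) (m (f) (f)))) (h))  →  (u (m (f) (f)) (u (h) (m (f) (f))))
2. (u (m (f) (f)) (u (h) (m (f) (f))))  →  (u (m (f) (f)) (m (f) (f)))


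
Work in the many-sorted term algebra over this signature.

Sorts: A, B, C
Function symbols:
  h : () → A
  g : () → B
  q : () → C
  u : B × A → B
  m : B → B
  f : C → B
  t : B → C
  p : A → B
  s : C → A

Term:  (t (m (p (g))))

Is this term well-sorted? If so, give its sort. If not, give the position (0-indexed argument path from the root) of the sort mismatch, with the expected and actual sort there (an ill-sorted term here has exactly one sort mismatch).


      (g) : B
    (p (g)) : ✗ arg 0 at [0, 0, 0] has sort B, expected A

ill-sorted at position [0, 0, 0]: expected A, got B


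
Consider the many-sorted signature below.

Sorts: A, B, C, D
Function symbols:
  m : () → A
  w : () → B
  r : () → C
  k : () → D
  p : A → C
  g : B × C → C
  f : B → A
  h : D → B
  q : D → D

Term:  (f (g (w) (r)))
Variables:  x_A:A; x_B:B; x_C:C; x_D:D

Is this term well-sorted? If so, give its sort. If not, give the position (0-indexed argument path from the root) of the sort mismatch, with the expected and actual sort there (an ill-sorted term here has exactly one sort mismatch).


ill-sorted at position [0]: expected B, got C

    (w) : B
    (r) : C
  (g (w) (r)) : C
(f (g (w) (r))) : ✗ arg 0 at [0] has sort C, expected B


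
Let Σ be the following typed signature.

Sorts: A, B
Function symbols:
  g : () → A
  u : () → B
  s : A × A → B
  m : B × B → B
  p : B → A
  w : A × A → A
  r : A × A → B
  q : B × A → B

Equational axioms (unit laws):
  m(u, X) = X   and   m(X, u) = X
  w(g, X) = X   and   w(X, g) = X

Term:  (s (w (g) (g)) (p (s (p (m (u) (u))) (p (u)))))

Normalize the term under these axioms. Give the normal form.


normal form = (s (g) (p (s (p (u)) (p (u)))))

1. (s (w (g) (g)) (p (s (p (m (u) (u))) (p (u)))))  →  (s (g) (p (s (p (m (u) (u))) (p (u)))))
2. (s (g) (p (s (p (m (u) (u))) (p (u)))))  →  (s (g) (p (s (p (u)) (p (u)))))


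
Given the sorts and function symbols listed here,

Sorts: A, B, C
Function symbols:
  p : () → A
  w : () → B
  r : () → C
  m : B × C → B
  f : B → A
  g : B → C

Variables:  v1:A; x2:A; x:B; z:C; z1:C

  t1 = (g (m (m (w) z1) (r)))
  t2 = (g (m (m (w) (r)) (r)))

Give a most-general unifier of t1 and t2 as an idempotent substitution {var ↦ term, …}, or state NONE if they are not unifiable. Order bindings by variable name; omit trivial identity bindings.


{z1 ↦ (r)}


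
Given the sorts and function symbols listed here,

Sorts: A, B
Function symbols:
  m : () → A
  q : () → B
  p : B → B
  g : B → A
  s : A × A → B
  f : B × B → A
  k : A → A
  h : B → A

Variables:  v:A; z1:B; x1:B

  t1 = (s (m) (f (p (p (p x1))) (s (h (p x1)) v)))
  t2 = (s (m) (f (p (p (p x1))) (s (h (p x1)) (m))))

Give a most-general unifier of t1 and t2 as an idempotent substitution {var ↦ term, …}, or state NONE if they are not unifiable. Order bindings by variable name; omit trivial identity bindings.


{v ↦ (m)}


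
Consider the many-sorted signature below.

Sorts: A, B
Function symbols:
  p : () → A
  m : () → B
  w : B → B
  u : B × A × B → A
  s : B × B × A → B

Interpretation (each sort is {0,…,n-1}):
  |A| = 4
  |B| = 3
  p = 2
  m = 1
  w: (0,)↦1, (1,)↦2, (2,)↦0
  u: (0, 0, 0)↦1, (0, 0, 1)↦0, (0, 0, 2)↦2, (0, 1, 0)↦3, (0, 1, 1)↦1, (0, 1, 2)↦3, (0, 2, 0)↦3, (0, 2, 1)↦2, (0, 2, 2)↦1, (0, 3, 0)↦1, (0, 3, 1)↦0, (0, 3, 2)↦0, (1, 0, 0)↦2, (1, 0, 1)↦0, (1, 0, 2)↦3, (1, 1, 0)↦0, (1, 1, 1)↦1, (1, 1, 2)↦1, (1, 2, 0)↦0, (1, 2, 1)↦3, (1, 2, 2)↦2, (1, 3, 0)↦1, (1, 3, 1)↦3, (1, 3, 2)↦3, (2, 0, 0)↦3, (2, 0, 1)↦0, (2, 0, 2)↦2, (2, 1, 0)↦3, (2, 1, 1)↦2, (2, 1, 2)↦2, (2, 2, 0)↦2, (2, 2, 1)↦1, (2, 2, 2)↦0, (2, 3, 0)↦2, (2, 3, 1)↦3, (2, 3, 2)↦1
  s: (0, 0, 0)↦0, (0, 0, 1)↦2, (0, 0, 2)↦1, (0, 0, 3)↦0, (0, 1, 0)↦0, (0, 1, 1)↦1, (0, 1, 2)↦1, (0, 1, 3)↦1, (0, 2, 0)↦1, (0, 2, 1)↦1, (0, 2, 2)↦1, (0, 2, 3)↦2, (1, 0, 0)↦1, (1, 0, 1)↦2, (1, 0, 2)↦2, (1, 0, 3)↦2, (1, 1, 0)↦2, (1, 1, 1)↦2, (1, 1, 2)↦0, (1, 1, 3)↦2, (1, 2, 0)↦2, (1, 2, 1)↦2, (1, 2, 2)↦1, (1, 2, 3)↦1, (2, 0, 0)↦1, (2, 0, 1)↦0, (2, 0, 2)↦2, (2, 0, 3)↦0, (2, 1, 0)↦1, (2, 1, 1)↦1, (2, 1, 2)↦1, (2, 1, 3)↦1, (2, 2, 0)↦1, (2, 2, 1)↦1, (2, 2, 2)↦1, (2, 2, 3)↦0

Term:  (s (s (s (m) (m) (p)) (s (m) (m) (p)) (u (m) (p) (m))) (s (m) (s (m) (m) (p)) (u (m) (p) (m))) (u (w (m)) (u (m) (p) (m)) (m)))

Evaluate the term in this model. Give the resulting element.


  m = 1
  m = 1
  p = 2
  (s (m) (m) (p)) = s(1, 1, 2) = 0
  m = 1
  m = 1
  p = 2
  (s (m) (m) (p)) = s(1, 1, 2) = 0
  m = 1
  p = 2
  m = 1
  (u (m) (p) (m)) = u(1, 2, 1) = 3
  (s (s (m) (m) (p)) (s (m) (m) (p)) (u (m) (p) (m))) = s(0, 0, 3) = 0
  m = 1
  m = 1
  m = 1
  p = 2
  (s (m) (m) (p)) = s(1, 1, 2) = 0
  m = 1
  p = 2
  m = 1
  (u (m) (p) (m)) = u(1, 2, 1) = 3
  (s (m) (s (m) (m) (p)) (u (m) (p) (m))) = s(1, 0, 3) = 2
  m = 1
  (w (m)) = w(1,) = 2
  m = 1
  p = 2
  m = 1
  (u (m) (p) (m)) = u(1, 2, 1) = 3
  m = 1
  (u (w (m)) (u (m) (p) (m)) (m)) = u(2, 3, 1) = 3
  (s (s (s (m) (m) (p)) (s (m) (m) (p)) (u (m) (p) (m))) (s (m) (s (m) (m) (p)) (u (m) (p) (m))) (u (w (m)) (u (m) (p) (m)) (m))) = s(0, 2, 3) = 2

value = 2


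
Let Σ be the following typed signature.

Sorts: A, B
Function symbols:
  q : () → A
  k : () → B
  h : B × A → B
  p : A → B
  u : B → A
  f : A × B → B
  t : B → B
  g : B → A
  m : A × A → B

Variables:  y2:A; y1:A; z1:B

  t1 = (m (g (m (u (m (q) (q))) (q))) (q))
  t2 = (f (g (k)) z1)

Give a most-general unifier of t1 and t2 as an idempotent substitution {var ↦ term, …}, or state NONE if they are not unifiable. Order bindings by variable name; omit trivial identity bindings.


head clash or occurs-check failure — not unifiable

NONE (not unifiable)


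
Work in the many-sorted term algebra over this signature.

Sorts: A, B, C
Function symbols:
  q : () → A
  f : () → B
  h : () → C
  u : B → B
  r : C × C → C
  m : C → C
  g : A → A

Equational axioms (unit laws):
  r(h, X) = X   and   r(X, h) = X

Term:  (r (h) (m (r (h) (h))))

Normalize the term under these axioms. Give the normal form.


1. (r (h) (m (r (h) (h))))  →  (m (r (h) (h)))
2. (m (r (h) (h)))  →  (m (h))

normal form = (m (h))


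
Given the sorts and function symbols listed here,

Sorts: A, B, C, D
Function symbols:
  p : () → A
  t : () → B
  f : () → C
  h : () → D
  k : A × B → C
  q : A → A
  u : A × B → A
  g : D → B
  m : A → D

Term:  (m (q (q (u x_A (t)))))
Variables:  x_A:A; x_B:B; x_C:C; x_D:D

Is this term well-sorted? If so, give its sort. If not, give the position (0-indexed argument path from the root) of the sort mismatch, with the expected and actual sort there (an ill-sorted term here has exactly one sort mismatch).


        x_A : A
        (t) : B
      (u x_A (t)) : A
    (q (u x_A (t))) : A
  (q (q (u x_A (t)))) : A
(m (q (q (u x_A (t))))) : D

well-sorted; sort = D


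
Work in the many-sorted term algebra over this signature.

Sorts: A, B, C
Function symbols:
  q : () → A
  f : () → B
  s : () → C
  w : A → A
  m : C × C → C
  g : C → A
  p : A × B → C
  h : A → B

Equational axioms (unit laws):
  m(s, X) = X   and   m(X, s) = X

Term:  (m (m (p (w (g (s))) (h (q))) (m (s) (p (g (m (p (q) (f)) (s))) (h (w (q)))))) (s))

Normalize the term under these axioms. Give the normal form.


normal form = (m (p (w (g (s))) (h (q))) (p (g (p (q) (f))) (h (w (q)))))

1. (m (m (p (w (g (s))) (h (q))) (m (s) (p (g (m (p (q) (f)) (s))) (h (w (q)))))) (s))  →  (m (p (w (g (s))) (h (q))) (m (s) (p (g (m (p (q) (f)) (s))) (h (w (q))))))
2. (m (p (w (g (s))) (h (q))) (m (s) (p (g (m (p (q) (f)) (s))) (h (w (q))))))  →  (m (p (w (g (s))) (h (q))) (p (g (m (p (q) (f)) (s))) (h (w (q)))))
3. (m (p (w (g (s))) (h (q))) (p (g (m (p (q) (f)) (s))) (h (w (q)))))  →  (m (p (w (g (s))) (h (q))) (p (g (p (q) (f))) (h (w (q)))))


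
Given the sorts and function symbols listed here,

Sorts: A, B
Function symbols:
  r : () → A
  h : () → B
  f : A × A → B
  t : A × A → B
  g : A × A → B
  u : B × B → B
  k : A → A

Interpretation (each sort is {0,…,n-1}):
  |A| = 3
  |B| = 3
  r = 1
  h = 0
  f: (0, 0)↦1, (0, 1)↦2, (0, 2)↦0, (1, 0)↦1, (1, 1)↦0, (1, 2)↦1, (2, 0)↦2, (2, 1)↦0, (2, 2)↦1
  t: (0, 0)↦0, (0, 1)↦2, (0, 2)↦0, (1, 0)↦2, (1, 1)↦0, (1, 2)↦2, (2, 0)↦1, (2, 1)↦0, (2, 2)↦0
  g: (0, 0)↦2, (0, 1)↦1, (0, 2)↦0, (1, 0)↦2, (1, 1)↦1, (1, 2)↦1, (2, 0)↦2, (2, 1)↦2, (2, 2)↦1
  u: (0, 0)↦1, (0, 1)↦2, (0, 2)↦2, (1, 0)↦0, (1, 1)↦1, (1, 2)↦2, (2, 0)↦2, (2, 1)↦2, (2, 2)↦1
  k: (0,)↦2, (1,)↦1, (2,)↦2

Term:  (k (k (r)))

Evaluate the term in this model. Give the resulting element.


value = 1

  r = 1
  (k (r)) = k(1,) = 1
  (k (k (r))) = k(1,) = 1


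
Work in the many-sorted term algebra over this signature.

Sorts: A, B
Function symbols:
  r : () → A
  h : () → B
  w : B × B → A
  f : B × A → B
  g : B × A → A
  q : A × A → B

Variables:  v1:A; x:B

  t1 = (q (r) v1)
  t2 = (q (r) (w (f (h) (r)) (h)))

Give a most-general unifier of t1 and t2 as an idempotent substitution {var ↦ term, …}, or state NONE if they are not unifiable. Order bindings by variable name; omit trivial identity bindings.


{v1 ↦ (w (f (h) (r)) (h))}


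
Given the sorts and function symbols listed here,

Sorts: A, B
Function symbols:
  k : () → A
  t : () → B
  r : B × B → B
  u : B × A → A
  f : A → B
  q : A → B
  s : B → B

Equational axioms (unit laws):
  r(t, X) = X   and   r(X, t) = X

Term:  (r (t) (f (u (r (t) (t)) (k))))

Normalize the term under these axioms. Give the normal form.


1. (r (t) (f (u (r (t) (t)) (k))))  →  (f (u (r (t) (t)) (k)))
2. (f (u (r (t) (t)) (k)))  →  (f (u (t) (k)))

normal form = (f (u (t) (k)))


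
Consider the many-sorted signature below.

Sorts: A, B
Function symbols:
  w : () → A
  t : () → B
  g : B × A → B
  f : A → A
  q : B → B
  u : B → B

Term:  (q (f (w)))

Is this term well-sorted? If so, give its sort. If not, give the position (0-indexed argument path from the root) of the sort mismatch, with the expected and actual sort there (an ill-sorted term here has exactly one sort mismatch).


ill-sorted at position [0]: expected B, got A

    (w) : A
  (f (w)) : A
(q (f (w))) : ✗ arg 0 at [0] has sort A, expected B


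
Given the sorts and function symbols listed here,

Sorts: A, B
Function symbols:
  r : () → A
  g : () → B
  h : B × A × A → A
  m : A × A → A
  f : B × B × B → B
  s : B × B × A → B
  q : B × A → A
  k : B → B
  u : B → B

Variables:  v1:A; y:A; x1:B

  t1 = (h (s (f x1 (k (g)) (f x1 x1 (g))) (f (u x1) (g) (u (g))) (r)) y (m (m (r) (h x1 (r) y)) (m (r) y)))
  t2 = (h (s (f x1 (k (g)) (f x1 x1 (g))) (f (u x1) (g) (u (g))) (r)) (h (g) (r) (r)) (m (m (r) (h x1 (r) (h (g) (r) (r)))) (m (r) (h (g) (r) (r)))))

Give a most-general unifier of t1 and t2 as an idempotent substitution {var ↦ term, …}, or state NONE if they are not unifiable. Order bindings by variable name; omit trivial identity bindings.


{y ↦ (h (g) (r) (r))}


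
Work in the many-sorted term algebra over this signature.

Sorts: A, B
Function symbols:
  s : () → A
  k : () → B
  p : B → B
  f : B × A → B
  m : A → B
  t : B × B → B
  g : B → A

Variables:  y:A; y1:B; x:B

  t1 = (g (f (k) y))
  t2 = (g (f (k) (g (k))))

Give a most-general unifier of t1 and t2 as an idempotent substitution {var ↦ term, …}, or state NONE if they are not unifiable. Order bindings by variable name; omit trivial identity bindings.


{y ↦ (g (k))}


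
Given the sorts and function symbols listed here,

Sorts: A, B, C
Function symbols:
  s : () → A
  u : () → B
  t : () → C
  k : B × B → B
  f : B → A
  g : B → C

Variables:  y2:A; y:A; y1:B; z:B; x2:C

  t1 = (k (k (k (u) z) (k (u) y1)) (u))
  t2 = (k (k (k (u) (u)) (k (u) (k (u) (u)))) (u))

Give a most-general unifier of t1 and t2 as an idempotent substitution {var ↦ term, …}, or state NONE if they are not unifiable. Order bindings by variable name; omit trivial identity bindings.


{y1 ↦ (k (u) (u)), z ↦ (u)}


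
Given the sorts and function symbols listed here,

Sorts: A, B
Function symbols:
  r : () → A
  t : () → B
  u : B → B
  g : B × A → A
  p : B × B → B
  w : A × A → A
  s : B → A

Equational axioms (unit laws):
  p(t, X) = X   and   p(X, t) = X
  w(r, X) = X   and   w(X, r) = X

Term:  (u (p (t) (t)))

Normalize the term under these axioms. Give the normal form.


1. (u (p (t) (t)))  →  (u (t))

normal form = (u (t))


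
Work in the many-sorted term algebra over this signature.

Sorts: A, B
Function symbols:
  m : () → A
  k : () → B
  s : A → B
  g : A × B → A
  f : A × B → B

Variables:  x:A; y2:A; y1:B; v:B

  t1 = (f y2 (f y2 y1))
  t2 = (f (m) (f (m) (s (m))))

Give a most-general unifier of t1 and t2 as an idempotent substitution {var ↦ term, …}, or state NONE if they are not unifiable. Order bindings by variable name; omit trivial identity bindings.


{y1 ↦ (s (m)), y2 ↦ (m)}


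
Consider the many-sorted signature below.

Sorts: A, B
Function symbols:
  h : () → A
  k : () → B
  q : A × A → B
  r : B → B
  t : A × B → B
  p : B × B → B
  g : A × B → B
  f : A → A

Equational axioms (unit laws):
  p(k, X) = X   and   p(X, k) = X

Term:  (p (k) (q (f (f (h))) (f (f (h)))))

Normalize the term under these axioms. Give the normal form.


normal form = (q (f (f (h))) (f (f (h))))

1. (p (k) (q (f (f (h))) (f (f (h)))))  →  (q (f (f (h))) (f (f (h))))


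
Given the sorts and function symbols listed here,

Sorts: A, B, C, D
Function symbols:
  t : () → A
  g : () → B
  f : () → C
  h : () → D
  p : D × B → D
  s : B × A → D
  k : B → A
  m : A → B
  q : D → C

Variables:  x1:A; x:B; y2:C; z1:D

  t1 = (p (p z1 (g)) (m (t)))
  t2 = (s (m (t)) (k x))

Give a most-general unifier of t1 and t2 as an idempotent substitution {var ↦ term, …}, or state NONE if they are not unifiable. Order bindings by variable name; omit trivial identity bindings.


head clash or occurs-check failure — not unifiable

NONE (not unifiable)


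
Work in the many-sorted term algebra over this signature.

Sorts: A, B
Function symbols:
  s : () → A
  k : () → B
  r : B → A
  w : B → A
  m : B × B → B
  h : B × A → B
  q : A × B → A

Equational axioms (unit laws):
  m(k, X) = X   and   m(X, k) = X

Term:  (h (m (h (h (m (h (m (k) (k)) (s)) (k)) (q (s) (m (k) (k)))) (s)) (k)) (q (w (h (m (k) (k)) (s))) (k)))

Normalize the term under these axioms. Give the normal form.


1. (h (m (h (h (m (h (m (k) (k)) (s)) (k)) (q (s) (m (k) (k)))) (s)) (k)) (q (w (h (m (k) (k)) (s))) (k)))  →  (h (h (h (m (h (m (k) (k)) (s)) (k)) (q (s) (m (k) (k)))) (s)) (q (w (h (m (k) (k)) (s))) (k)))
2. (h (h (h (m (h (m (k) (k)) (s)) (k)) (q (s) (m (k) (k)))) (s)) (q (w (h (m (k) (k)) (s))) (k)))  →  (h (h (h (h (m (k) (k)) (s)) (q (s) (m (k) (k)))) (s)) (q (w (h (m (k) (k)) (s))) (k)))
3. (h (h (h (h (m (k) (k)) (s)) (q (s) (m (k) (k)))) (s)) (q (w (h (m (k) (k)) (s))) (k)))  →  (h (h (h (h (k) (s)) (q (s) (m (k) (k)))) (s)) (q (w (h (m (k) (k)) (s))) (k)))
4. (h (h (h (h (k) (s)) (q (s) (m (k) (k)))) (s)) (q (w (h (m (k) (k)) (s))) (k)))  →  (h (h (h (h (k) (s)) (q (s) (k))) (s)) (q (w (h (m (k) (k)) (s))) (k)))
5. (h (h (h (h (k) (s)) (q (s) (k))) (s)) (q (w (h (m (k) (k)) (s))) (k)))  →  (h (h (h (h (k) (s)) (q (s) (k))) (s)) (q (w (h (k) (s))) (k)))

normal form = (h (h (h (h (k) (s)) (q (s) (k))) (s)) (q (w (h (k) (s))) (k)))


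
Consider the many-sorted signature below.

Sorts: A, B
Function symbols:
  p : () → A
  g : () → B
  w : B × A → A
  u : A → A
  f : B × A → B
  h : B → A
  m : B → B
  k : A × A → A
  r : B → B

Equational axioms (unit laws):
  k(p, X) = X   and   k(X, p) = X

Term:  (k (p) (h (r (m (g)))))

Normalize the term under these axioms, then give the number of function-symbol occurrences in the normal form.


1. (k (p) (h (r (m (g)))))  →  (h (r (m (g))))
normal form: (h (r (m (g))))

size = 4
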